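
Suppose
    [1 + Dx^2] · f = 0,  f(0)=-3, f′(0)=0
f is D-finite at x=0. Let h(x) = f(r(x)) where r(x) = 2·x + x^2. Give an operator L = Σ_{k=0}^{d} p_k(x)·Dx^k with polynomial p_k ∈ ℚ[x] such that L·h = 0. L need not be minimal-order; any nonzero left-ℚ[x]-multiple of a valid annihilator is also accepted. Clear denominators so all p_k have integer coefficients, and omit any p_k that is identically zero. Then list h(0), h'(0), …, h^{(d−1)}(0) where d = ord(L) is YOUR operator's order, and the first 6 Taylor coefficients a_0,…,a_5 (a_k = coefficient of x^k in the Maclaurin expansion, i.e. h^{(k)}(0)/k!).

f: a_k = -3, 0, 3/2, 0, -1/8, 0, …
Change of var in L_f (x↦r) gives L₀.
L = (4 + 12·x + 12·x^2 + 4·x^3) - Dx + (1 + x)·Dx^2  (order 2).
h: a_k = -3, 0, 6, 6, -1/2, -4, …
ICs: h(0) = -3, h′(0) = 0.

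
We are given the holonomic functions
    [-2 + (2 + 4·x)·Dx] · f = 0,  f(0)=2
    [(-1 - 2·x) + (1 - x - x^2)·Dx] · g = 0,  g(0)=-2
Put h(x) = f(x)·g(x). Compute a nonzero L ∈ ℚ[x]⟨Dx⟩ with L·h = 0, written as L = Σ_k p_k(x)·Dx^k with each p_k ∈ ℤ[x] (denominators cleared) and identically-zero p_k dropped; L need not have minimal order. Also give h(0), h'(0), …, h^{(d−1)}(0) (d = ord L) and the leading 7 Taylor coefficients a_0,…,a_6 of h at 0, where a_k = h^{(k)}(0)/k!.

f: a_k = 2, 2, -1, 1, -5/4, 7/4, -21/8, …
g: a_k = -2, -2, -4, -6, -10, -16, -26, …
Product ⇒ symmetric product L₀, ord ≤ 1.
L = (2 + 3·x + 3·x^2) + (-1 - x + 3·x^2 + 2·x^3)·Dx  (order 1).
h: a_k = -4, -8, -10, -20, -55/2, -51, -293/4, …
ICs: h(0) = -4.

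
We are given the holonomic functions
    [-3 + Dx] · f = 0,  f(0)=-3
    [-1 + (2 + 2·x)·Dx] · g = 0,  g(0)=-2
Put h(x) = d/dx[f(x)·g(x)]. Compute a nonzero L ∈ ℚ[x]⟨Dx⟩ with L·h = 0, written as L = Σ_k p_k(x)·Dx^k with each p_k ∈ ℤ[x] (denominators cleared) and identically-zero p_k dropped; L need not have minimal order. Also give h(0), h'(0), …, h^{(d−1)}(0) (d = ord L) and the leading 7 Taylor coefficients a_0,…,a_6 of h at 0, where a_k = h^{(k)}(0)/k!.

L = (47 + 84·x + 36·x^2) + (-14 - 26·x - 12·x^2)·Dx  (order 1).
h: a_k = 21, 141/2, 927/8, 2001/16, 12831/128, 81567/1280, 171999/5120, …
ICs: h(0) = 21.

f: a_k = -3, -9, -27/2, -27/2, -81/8, -243/40, -243/80, …
g: a_k = -2, -1, 1/4, -1/8, 5/64, -7/128, 21/512, …
L₀ := L_f ⊗_s L_g (sym. prod.), ord ≤ 1.
h=h₀': d/dx-closure on L₀ ⇒ L.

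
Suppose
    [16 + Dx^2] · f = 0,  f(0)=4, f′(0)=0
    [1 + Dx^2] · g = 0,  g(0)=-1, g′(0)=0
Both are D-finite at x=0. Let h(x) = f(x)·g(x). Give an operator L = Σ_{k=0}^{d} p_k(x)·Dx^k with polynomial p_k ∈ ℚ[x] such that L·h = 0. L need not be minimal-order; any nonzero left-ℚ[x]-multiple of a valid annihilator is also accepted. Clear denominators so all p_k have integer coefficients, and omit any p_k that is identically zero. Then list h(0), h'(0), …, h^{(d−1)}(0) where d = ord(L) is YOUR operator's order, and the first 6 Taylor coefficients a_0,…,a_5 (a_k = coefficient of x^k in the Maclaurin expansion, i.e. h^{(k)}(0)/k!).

L = 225 + 34·Dx^2 + Dx^4  (order 4).
h: a_k = -4, 0, 34, 0, -353/6, 0, …
ICs: h(0) = -4, h′(0) = 0, h′′(0) = 68, h′′′(0) = 0.

f: a_k = 4, 0, -32, 0, 128/3, 0, …
g: a_k = -1, 0, 1/2, 0, -1/24, 0, …
h₀=f·g: eliminate ⇒ L₀, order ≤ 2·2.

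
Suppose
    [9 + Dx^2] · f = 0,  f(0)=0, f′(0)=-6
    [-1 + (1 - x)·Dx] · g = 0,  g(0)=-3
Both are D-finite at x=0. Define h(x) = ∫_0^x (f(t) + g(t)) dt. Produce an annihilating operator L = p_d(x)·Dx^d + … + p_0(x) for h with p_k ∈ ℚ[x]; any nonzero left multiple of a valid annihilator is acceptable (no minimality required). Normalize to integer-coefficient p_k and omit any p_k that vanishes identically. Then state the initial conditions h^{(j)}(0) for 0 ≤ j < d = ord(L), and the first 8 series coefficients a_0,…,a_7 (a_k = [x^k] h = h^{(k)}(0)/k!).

f: a_k = 0, -6, 0, 9, 0, -81/20, 0, 243/280, …
g: a_k = -3, -3, -3, -3, -3, -3, -3, -3, …
f+g: L₀ = lclm(L_f,L_g), ord ≤ 2+1.
∫: right-multiply L₀ by Dx.
L = (-135 + 162·x - 81·x^2)·Dx + (99 - 261·x + 243·x^2 - 81·x^3)·Dx^2 + (-15 + 18·x - 9·x^2)·Dx^3 + (11 - 29·x + 27·x^2 - 9·x^3)·Dx^4  (order 4).
h: a_k = 0, -3, -9/2, -1, 3/2, -3/5, -47/40, -3/7, …
ICs: h(0) = 0, h′(0) = -3, h′′(0) = -9, h′′′(0) = -6.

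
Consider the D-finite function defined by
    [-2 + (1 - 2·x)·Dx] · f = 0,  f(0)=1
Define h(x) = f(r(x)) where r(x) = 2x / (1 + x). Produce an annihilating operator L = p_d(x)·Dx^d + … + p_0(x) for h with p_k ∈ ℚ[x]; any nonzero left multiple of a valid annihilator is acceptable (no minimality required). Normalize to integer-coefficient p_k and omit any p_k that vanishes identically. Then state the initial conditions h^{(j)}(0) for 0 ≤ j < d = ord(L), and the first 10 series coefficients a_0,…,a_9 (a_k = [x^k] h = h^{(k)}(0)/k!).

L = 4 + (-1 + 2·x + 3·x^2)·Dx  (order 1).
h: a_k = 1, 4, 12, 36, 108, 324, 972, 2916, 8748, 26244, …
ICs: h(0) = 1.

f: a_k = 1, 2, 4, 8, 16, 32, 64, 128, 256, 512, …
h₀=f(r): pull back L_f along r ⇒ L₀.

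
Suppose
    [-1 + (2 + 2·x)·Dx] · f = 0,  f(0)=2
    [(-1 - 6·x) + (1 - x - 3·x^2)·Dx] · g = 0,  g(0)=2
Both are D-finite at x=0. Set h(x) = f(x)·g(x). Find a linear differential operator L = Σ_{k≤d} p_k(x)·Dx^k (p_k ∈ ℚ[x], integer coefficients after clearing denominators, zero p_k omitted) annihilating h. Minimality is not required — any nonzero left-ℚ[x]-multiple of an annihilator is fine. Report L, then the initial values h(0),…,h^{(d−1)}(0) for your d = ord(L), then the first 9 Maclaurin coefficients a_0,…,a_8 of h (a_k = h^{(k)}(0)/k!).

f: a_k = 2, 1, -1/4, 1/8, -5/64, 7/128, -21/512, 33/1024, -429/16384, …
g: a_k = 2, 2, 8, 14, 38, 80, 194, 434, 1016, …
f·g: L₀ = L_f ⊗_s L_g, ord ≤ 1·1.
L = (3 + 13·x + 9·x^2) + (-2 + 8·x^2 + 6·x^3)·Dx  (order 1).
h: a_k = 4, 6, 35/2, 143/4, 2819/32, 12509/64, 117671/256, 535591/512, 19865443/8192, …
ICs: h(0) = 4.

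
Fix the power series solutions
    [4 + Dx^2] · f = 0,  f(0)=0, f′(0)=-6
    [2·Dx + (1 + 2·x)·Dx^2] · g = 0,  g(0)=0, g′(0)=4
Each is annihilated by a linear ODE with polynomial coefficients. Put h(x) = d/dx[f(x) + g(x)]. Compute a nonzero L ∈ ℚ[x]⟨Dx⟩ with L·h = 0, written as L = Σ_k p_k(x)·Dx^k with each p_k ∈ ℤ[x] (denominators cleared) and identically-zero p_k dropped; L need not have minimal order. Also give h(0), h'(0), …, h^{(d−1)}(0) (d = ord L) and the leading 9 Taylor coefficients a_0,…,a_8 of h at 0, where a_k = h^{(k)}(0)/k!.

f: a_k = 0, -6, 0, 4, 0, -4/5, 0, 8/105, 0, …
g: a_k = 0, 4, -4, 16/3, -8, 64/5, -64/3, 256/7, -64, …
Sum ⇒ L₀ = lclm(L_f,L_g) in ℚ(x)⟨Dx⟩.
h=h₀': d/dx-closure on L₀ ⇒ L.
L = (56 + 32·x + 32·x^2) + (12 + 40·x + 48·x^2 + 32·x^3)·Dx + (14 + 8·x + 8·x^2)·Dx^2 + (3 + 10·x + 12·x^2 + 8·x^3)·Dx^3  (order 3).
h: a_k = -2, -8, 28, -32, 60, -128, 3848/15, -512, 107516/105, …
ICs: h(0) = -2, h′(0) = -8, h′′(0) = 56.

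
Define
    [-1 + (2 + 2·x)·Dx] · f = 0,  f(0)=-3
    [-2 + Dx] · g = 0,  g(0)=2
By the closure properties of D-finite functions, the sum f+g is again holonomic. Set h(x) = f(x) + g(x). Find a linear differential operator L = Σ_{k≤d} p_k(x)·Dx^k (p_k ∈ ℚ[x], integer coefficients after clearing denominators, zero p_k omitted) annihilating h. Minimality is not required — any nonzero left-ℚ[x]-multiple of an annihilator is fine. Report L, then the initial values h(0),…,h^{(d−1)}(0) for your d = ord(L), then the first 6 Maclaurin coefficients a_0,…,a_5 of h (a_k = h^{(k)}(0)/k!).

L = (10 + 8·x) + (-17 - 32·x - 16·x^2)·Dx + (6 + 14·x + 8·x^2)·Dx^2  (order 2).
h: a_k = -1, 5/2, 35/8, 119/48, 557/384, 1733/3840, …
ICs: h(0) = -1, h′(0) = 5/2.

f: a_k = -3, -3/2, 3/8, -3/16, 15/128, -21/256, …
g: a_k = 2, 4, 4, 8/3, 4/3, 8/15, …
L₀ := lclm(L_f,L_g); ord L₀ ≤ 1+1.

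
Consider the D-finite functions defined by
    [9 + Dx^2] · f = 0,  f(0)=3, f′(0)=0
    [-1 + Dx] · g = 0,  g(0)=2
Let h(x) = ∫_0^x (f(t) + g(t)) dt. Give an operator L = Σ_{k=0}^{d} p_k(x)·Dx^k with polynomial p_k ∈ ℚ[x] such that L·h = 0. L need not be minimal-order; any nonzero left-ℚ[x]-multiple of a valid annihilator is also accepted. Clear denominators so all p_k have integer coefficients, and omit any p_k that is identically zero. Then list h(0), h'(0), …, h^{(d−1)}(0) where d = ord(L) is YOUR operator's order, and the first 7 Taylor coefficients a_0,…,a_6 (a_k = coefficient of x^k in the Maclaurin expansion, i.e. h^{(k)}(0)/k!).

f: a_k = 3, 0, -27/2, 0, 81/8, 0, -243/80, …
g: a_k = 2, 2, 1, 1/3, 1/12, 1/60, 1/360, …
h₀=f+g: left-lcm gives L₀, ord ≤ 3.
∫: right-multiply L₀ by Dx.
L = -9·Dx + 9·Dx^2 - Dx^3 + Dx^4  (order 4).
h: a_k = 0, 5, 1, -25/6, 1/12, 49/24, 1/360, …
ICs: h(0) = 0, h′(0) = 5, h′′(0) = 2, h′′′(0) = -25.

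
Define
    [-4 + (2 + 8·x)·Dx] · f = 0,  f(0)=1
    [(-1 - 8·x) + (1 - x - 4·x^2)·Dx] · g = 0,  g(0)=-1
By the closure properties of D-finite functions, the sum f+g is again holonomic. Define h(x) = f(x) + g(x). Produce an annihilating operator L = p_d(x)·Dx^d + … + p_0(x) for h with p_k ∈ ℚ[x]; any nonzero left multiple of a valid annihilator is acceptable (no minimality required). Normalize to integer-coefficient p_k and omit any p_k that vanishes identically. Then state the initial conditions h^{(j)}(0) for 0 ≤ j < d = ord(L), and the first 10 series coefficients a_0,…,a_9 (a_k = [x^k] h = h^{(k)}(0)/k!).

f: a_k = 1, 2, -2, 4, -10, 28, -84, 264, -858, 2860, …
g: a_k = -1, -1, -5, -9, -29, -65, -181, -441, -1165, -2929, …
Sum ⇒ L₀ = lclm(L_f,L_g) in ℚ(x)⟨Dx⟩.
L = (24 + 156·x + 336·x^2 + 640·x^3) + (-14 - 96·x - 420·x^2 - 1184·x^3 - 1600·x^4)·Dx + (-1 + 11·x + 90·x^2 + 24·x^3 - 544·x^4 - 640·x^5)·Dx^2  (order 2).
h: a_k = 0, 1, -7, -5, -39, -37, -265, -177, -2023, -69, …
ICs: h(0) = 0, h′(0) = 1.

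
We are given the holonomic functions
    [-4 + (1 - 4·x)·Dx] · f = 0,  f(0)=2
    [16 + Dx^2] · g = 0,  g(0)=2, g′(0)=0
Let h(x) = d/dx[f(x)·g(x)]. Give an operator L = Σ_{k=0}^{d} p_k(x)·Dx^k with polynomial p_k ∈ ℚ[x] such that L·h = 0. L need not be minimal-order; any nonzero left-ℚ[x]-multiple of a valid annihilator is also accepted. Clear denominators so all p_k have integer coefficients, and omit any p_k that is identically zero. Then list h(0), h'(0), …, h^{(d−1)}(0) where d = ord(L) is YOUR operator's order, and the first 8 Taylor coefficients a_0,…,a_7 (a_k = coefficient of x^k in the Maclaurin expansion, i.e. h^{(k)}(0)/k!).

f: a_k = 2, 8, 32, 128, 512, 2048, 8192, 32768, …
g: a_k = 2, 0, -16, 0, 64/3, 0, -512/45, 0, …
Product ⇒ symmetric product L₀, ord ≤ 2.
Differentiate: ansatz ord ≤ ord L₀ ⇒ L.
L = (-16 - 128·x + 256·x^2) + (-8 + 32·x)·Dx + (1 - 8·x + 16·x^2)·Dx^2  (order 2).
h: a_k = 16, 64, 384, 6656/3, 33280/3, 796672/15, 11153408/45, 71385088/63, …
ICs: h(0) = 16, h′(0) = 64.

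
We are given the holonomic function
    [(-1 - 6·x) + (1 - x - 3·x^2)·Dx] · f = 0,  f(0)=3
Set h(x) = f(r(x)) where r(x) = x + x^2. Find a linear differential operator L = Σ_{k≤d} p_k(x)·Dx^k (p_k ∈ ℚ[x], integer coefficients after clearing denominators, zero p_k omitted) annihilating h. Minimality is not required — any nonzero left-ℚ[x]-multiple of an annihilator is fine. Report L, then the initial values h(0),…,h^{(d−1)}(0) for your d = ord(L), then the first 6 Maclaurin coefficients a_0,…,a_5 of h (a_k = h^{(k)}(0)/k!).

f: a_k = 3, 3, 12, 21, 57, 120, …
Change of var in L_f (x↦r) gives L₀.
L = (1 + 8·x + 18·x^2 + 12·x^3) + (-1 + x + 4·x^2 + 6·x^3 + 3·x^4)·Dx  (order 1).
h: a_k = 3, 3, 15, 45, 132, 411, …
ICs: h(0) = 3.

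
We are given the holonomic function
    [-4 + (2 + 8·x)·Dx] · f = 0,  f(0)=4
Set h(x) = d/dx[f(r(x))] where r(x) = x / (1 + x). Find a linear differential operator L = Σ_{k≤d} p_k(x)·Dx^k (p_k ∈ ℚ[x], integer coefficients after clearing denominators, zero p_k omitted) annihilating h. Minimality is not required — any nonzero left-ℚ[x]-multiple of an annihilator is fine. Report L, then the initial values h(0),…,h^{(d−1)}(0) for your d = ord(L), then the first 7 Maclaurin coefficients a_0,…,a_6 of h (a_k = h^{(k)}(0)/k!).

f: a_k = 4, 8, -8, 16, -40, 112, -336, …
Substitute x→r, Dx→(1/r')Dx; clear ⇒ L₀.
h=h₀': d/dx-closure on L₀ ⇒ L.
L = (-4 - 10·x) + (-1 - 6·x - 5·x^2)·Dx  (order 1).
h: a_k = 8, -32, 120, -480, 2040, -9024, 40936, …
ICs: h(0) = 8.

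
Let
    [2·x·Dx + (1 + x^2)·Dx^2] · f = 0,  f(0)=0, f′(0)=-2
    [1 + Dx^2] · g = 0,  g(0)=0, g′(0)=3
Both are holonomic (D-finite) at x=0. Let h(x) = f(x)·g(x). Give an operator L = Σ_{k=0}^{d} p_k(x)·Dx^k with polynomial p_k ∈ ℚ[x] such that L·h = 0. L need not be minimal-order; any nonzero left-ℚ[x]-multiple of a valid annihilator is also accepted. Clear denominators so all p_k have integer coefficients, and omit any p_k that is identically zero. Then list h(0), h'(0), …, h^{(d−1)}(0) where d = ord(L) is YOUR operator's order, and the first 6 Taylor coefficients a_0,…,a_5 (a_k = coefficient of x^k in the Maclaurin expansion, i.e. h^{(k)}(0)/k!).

f: a_k = 0, -2, 0, 2/3, 0, -2/5, …
g: a_k = 0, 3, 0, -1/2, 0, 1/40, …
f·g: L₀ = L_f ⊗_s L_g, ord ≤ 2·2.
L = (10 + 26·x^2 + 11·x^4 + 4·x^6 + x^8) + (12·x + 20·x^3 + 12·x^5 + 4·x^7)·Dx + (12 + 32·x^2 + 18·x^4 + 8·x^6 + 2·x^8)·Dx^2 + (12·x + 20·x^3 + 12·x^5 + 4·x^7)·Dx^3 + (2 + 6·x^2 + 7·x^4 + 4·x^6 + x^8)·Dx^4  (order 4).
h: a_k = 0, 0, -6, 0, 3, 0, …
ICs: h(0) = 0, h′(0) = 0, h′′(0) = -12, h′′′(0) = 0.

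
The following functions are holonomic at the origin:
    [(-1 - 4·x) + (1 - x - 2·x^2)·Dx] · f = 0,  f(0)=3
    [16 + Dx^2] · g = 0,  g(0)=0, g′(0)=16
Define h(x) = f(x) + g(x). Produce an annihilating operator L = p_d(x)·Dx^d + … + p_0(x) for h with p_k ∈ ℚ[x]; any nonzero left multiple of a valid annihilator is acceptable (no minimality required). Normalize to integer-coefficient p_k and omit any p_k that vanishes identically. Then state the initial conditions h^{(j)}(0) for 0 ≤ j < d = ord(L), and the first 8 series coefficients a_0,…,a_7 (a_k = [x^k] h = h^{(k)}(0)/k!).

L = (368 + 1408·x - 256·x^2 + 512·x^3 + 2560·x^4 + 2048·x^5) + (-176 + 336·x + 384·x^2 - 1024·x^3 - 384·x^4 + 1536·x^5 + 1024·x^6)·Dx + (23 + 88·x - 16·x^2 + 32·x^3 + 160·x^4 + 128·x^5)·Dx^2 + (-11 + 21·x + 24·x^2 - 64·x^3 - 24·x^4 + 96·x^5 + 64·x^6)·Dx^3  (order 3).
h: a_k = 3, 19, 9, -83/3, 33, 1457/15, 129, 76229/315, …
ICs: h(0) = 3, h′(0) = 19, h′′(0) = 18.

f: a_k = 3, 3, 9, 15, 33, 63, 129, 255, …
g: a_k = 0, 16, 0, -128/3, 0, 512/15, 0, -4096/315, …
Weyl lclm of L_f,L_g ⇒ L₀ (ord ≤ 3).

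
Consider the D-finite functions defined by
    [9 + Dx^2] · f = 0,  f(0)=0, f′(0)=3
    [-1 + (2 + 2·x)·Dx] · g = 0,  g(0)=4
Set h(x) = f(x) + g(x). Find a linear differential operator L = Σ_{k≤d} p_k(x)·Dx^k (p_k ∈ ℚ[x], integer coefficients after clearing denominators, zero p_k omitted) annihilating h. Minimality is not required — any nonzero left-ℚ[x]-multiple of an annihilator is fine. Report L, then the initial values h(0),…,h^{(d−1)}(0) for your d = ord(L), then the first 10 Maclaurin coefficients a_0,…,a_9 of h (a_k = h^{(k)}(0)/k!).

L = (-351 - 648·x - 324·x^2) + (630 + 1926·x + 1944·x^2 + 648·x^3)·Dx + (-39 - 72·x - 36·x^2)·Dx^2 + (70 + 214·x + 216·x^2 + 72·x^3)·Dx^3  (order 3).
h: a_k = 4, 5, -1/2, -17/4, -5/32, 683/320, -21/256, -6621/17920, -429/8192, 56129/573440, …
ICs: h(0) = 4, h′(0) = 5, h′′(0) = -1.

f: a_k = 0, 3, 0, -9/2, 0, 81/40, 0, -243/560, 0, 243/4480, …
g: a_k = 4, 2, -1/2, 1/4, -5/32, 7/64, -21/256, 33/512, -429/8192, 715/16384, …
h₀=f+g: left-lcm gives L₀, ord ≤ 3.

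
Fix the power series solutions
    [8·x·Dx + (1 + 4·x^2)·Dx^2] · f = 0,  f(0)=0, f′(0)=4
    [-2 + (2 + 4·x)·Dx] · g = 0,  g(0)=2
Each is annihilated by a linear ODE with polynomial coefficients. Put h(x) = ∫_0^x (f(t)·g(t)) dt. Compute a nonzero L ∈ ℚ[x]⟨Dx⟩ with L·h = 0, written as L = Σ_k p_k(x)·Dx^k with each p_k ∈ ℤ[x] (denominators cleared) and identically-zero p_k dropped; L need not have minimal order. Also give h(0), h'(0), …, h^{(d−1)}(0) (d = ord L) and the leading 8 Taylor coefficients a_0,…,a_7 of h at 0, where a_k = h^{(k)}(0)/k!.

f: a_k = 0, 4, 0, -16/3, 0, 64/5, 0, -256/7, …
g: a_k = 2, 2, -1, 1, -5/4, 7/4, -21/8, 33/8, …
Product ⇒ symmetric product L₀, ord ≤ 2.
h=∫₀ˣh₀: take L = L₀·Dx.
L = (3 - 8·x - 4·x^2)·Dx + (-2 + 4·x + 24·x^2 + 16·x^3)·Dx^2 + (1 + 4·x + 8·x^2 + 16·x^3 + 16·x^4)·Dx^3  (order 3).
h: a_k = 0, 0, 4, 8/3, -11/3, -4/3, 389/90, 409/105, …
ICs: h(0) = 0, h′(0) = 0, h′′(0) = 8.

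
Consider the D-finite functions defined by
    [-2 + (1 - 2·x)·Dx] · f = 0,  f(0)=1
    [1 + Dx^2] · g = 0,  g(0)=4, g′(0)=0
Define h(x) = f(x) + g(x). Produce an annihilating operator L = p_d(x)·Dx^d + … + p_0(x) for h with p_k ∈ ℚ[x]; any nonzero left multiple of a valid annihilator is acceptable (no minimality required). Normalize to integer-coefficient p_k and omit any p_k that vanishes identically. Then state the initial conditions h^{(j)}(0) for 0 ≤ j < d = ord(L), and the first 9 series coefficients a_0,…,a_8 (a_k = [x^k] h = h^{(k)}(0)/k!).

L = (50 - 8·x + 8·x^2) + (-9 + 22·x - 12·x^2 + 8·x^3)·Dx + (50 - 8·x + 8·x^2)·Dx^2 + (-9 + 22·x - 12·x^2 + 8·x^3)·Dx^3  (order 3).
h: a_k = 5, 2, 2, 8, 97/6, 32, 11519/180, 128, 2580481/10080, …
ICs: h(0) = 5, h′(0) = 2, h′′(0) = 4.

f: a_k = 1, 2, 4, 8, 16, 32, 64, 128, 256, …
g: a_k = 4, 0, -2, 0, 1/6, 0, -1/180, 0, 1/10080, …
Sum ⇒ L₀ = lclm(L_f,L_g) in ℚ(x)⟨Dx⟩.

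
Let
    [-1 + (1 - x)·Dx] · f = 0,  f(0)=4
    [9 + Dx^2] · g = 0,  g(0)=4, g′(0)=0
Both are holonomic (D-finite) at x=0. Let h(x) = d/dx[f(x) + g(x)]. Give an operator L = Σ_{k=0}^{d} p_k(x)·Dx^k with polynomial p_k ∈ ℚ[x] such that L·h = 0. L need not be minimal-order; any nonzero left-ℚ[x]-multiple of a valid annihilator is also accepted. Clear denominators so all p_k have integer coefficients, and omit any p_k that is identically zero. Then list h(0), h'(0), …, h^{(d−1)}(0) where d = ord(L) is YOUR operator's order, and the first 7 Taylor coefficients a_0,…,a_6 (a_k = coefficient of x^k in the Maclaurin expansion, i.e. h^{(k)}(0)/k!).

f: a_k = 4, 4, 4, 4, 4, 4, 4, …
g: a_k = 4, 0, -18, 0, 27/2, 0, -81/20, …
f+g: L₀ = lclm(L_f,L_g), ord ≤ 1+2.
h₀' ⇒ L via d/dx closure of L₀.
L = (126 - 108·x + 54·x^2) + (-45 + 99·x - 81·x^2 + 27·x^3)·Dx + (14 - 12·x + 6·x^2)·Dx^2 + (-5 + 11·x - 9·x^2 + 3·x^3)·Dx^3  (order 3).
h: a_k = 4, -28, 12, 70, 20, -3/10, 28, …
ICs: h(0) = 4, h′(0) = -28, h′′(0) = 24.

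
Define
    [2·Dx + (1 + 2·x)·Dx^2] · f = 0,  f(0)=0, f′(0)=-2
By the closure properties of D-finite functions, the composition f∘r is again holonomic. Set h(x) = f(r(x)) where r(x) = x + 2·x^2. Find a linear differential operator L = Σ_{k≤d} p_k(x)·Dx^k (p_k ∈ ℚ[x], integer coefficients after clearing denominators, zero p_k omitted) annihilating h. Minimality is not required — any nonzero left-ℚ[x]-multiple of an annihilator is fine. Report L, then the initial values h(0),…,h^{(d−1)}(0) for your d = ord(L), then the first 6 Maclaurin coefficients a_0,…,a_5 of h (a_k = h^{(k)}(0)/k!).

f: a_k = 0, -2, 2, -8/3, 4, -32/5, …
Change of var in L_f (x↦r) gives L₀.
L = (-2 + 8·x + 16·x^2)·Dx + (1 + 6·x + 12·x^2 + 16·x^3)·Dx^2  (order 2).
h: a_k = 0, -2, -2, 16/3, -4, -32/5, …
ICs: h(0) = 0, h′(0) = -2.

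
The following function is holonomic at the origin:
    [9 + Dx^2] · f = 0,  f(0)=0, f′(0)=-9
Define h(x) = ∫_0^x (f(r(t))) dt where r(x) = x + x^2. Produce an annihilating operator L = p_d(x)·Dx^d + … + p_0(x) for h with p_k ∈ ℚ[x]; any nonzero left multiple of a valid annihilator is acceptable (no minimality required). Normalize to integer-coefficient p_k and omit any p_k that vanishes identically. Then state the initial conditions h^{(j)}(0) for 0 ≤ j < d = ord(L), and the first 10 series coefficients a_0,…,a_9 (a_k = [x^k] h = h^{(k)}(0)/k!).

f: a_k = 0, -9, 0, 27/2, 0, -243/40, 0, 729/560, 0, -729/4480, …
Change of var in L_f (x↦r) gives L₀.
Integrate: L := L₀·Dx.
L = (9 + 54·x + 108·x^2 + 72·x^3)·Dx - 2·Dx^2 + (1 + 2·x)·Dx^3  (order 3).
h: a_k = 0, 0, -9/2, -3, 27/8, 81/10, 459/80, -135/56, -33291/4480, -459/80, …
ICs: h(0) = 0, h′(0) = 0, h′′(0) = -9.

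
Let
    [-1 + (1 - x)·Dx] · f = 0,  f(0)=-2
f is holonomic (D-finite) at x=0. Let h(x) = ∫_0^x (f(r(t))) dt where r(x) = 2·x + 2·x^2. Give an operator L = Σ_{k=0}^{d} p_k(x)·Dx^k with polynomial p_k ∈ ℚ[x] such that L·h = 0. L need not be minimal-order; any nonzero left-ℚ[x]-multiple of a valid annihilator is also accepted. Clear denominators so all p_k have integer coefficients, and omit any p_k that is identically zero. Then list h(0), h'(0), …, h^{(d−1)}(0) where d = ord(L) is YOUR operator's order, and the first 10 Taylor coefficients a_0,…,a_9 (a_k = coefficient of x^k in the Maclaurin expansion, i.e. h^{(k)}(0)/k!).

L = (2 + 4·x)·Dx + (-1 + 2·x + 2·x^2)·Dx^2  (order 2).
h: a_k = 0, -2, -2, -4, -8, -88/5, -40, -656/7, -224, -544, …
ICs: h(0) = 0, h′(0) = -2.

f: a_k = -2, -2, -2, -2, -2, -2, -2, -2, -2, -2, …
f∘r: x↦r, Dx↦Dx/r' in L_f ⇒ L₀.
h=∫₀ˣh₀: take L = L₀·Dx.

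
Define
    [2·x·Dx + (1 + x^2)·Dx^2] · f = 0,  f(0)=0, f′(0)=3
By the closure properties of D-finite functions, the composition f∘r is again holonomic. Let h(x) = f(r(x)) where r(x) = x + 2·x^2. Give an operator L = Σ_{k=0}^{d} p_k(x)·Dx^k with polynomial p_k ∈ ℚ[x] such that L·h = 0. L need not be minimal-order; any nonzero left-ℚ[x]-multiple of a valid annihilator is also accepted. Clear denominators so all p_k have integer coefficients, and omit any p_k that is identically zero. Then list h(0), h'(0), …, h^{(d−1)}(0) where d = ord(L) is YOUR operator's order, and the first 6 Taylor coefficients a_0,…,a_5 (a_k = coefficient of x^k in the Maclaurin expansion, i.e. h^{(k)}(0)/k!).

f: a_k = 0, 3, 0, -1, 0, 3/5, …
h₀=f(r): pull back L_f along r ⇒ L₀.
L = (-4 + 2·x + 16·x^2 + 48·x^3 + 48·x^4)·Dx + (1 + 4·x + x^2 + 8·x^3 + 20·x^4 + 16·x^5)·Dx^2  (order 2).
h: a_k = 0, 3, 6, -1, -6, -57/5, …
ICs: h(0) = 0, h′(0) = 3.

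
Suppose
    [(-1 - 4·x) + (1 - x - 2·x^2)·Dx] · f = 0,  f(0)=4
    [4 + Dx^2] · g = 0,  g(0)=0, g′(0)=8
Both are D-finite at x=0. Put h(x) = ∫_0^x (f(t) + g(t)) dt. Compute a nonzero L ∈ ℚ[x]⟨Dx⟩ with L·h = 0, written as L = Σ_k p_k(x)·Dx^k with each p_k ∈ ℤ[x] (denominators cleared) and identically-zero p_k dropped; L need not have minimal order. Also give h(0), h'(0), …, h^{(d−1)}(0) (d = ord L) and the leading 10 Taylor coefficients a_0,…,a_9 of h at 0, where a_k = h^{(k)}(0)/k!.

L = (68 + 304·x + 200·x^2 + 320·x^3 + 160·x^4 + 128·x^5)·Dx + (-20 + 12·x + 24·x^2 + 8·x^3 + 48·x^4 + 96·x^5 + 64·x^6)·Dx^2 + (17 + 76·x + 50·x^2 + 80·x^3 + 40·x^4 + 32·x^5)·Dx^3 + (-5 + 3·x + 6·x^2 + 2·x^3 + 12·x^4 + 24·x^5 + 16·x^6)·Dx^4  (order 4).
h: a_k = 0, 4, 6, 4, 11/3, 44/5, 638/45, 172/7, 26767/630, 76, …
ICs: h(0) = 0, h′(0) = 4, h′′(0) = 12, h′′′(0) = 24.

f: a_k = 4, 4, 12, 20, 44, 84, 172, 340, 684, 1364, …
g: a_k = 0, 8, 0, -16/3, 0, 16/15, 0, -32/315, 0, 16/2835, …
h₀=f+g: left-lcm gives L₀, ord ≤ 3.
Integrate: L := L₀·Dx.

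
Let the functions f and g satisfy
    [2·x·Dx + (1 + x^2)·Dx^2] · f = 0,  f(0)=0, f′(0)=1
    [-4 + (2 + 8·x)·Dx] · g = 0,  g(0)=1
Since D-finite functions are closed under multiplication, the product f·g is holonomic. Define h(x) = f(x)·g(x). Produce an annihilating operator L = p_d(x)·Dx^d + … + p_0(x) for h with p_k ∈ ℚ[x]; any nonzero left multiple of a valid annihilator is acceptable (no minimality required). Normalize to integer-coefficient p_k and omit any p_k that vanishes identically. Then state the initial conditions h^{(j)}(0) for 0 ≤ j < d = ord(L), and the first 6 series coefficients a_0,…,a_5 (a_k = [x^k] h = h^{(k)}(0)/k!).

f: a_k = 0, 1, 0, -1/3, 0, 1/5, …
g: a_k = 1, 2, -2, 4, -10, 28, …
f·g: L₀ = L_f ⊗_s L_g, ord ≤ 2·1.
L = (12 - 4·x - 4·x^2) + (-4 - 14·x + 12·x^2 + 16·x^3)·Dx + (1 + 8·x + 17·x^2 + 8·x^3 + 16·x^4)·Dx^2  (order 2).
h: a_k = 0, 1, 2, -7/3, 10/3, -137/15, …
ICs: h(0) = 0, h′(0) = 1.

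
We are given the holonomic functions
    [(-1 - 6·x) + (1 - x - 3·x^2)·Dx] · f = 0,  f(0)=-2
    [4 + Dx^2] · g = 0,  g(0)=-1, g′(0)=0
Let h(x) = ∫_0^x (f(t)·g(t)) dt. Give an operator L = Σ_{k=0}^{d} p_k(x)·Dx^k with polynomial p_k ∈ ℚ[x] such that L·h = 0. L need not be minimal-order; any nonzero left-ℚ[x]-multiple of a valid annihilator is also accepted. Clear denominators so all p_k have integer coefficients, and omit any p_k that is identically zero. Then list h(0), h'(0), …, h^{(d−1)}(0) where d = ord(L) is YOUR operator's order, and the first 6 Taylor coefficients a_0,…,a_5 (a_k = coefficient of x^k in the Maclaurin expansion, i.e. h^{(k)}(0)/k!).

f: a_k = -2, -2, -8, -14, -38, -80, …
g: a_k = -1, 0, 2, 0, -2/3, 0, …
Sym-product of L_f,L_g gives L₀ (≤ ord 2).
h=∫₀ˣh₀: take L = L₀·Dx.
L = (2 + 4·x + 12·x^2)·Dx + (2 + 12·x)·Dx^2 + (-1 + x + 3·x^2)·Dx^3  (order 3).
h: a_k = 0, 2, 1, 4/3, 5/2, 14/3, …
ICs: h(0) = 0, h′(0) = 2, h′′(0) = 2.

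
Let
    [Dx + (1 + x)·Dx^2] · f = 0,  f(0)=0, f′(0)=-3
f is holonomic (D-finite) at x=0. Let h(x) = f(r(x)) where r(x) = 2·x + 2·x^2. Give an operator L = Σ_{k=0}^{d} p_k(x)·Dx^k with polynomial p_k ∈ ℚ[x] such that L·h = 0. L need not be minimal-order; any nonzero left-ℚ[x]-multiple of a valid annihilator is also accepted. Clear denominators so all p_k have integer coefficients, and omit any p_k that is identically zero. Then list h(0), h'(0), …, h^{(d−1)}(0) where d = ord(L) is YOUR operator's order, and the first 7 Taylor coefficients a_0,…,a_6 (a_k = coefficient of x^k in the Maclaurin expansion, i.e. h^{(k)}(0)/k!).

f: a_k = 0, -3, 3/2, -1, 3/4, -3/5, 1/2, …
Change of var in L_f (x↦r) gives L₀.
L = (4·x + 4·x^2)·Dx + (1 + 4·x + 6·x^2 + 4·x^3)·Dx^2  (order 2).
h: a_k = 0, -6, 0, 4, -6, 24/5, 0, …
ICs: h(0) = 0, h′(0) = -6.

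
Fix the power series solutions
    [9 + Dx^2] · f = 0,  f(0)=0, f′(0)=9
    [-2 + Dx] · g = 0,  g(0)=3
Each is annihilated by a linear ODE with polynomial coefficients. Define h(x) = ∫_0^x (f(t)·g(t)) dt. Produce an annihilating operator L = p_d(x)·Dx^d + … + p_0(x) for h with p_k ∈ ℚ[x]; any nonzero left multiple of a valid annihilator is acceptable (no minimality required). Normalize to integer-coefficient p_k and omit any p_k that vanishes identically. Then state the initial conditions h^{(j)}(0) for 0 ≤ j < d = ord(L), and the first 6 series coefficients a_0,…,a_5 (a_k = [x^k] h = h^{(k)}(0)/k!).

L = 13·Dx - 4·Dx^2 + Dx^3  (order 3).
h: a_k = 0, 0, 27/2, 18, 27/8, -9, …
ICs: h(0) = 0, h′(0) = 0, h′′(0) = 27.

f: a_k = 0, 9, 0, -27/2, 0, 243/40, …
g: a_k = 3, 6, 6, 4, 2, 4/5, …
Product ⇒ symmetric product L₀, ord ≤ 2.
h=∫₀ˣh₀: take L = L₀·Dx.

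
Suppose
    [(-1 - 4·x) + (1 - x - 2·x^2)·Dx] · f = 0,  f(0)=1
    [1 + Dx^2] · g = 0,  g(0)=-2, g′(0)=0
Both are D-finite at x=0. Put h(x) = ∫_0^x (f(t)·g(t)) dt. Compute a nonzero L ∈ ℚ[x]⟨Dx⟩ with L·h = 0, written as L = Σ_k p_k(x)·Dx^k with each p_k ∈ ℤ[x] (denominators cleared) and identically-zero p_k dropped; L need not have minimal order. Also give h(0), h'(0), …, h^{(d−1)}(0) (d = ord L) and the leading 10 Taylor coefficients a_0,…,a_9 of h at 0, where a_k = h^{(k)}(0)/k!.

f: a_k = 1, 1, 3, 5, 11, 21, 43, 85, 171, 341, …
g: a_k = -2, 0, 1, 0, -1/12, 0, 1/360, 0, -1/20160, 0, …
h₀=f·g: eliminate ⇒ L₀, order ≤ 1·2.
∫: right-multiply L₀ by Dx.
L = (3 + x + 2·x^2)·Dx + (2 + 8·x)·Dx^2 + (-1 + x + 2·x^2)·Dx^3  (order 3).
h: a_k = 0, -2, -1, -5/3, -9/4, -229/60, -445/72, -27089/2520, -53789/2880, -6046153/181440, …
ICs: h(0) = 0, h′(0) = -2, h′′(0) = -2.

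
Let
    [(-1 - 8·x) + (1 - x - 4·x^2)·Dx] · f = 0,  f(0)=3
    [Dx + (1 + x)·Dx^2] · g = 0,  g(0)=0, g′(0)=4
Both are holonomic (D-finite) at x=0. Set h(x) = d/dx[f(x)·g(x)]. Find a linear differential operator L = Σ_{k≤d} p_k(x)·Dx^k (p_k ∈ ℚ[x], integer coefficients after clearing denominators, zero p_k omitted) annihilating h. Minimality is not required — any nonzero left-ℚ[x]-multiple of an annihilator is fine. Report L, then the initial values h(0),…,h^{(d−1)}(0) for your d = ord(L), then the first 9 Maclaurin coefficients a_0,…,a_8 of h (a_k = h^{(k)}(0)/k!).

f: a_k = 3, 3, 15, 27, 87, 195, 543, 1323, 3495, …
g: a_k = 0, 4, -2, 4/3, -1, 4/5, -2/3, 4/7, -1/2, …
Product ⇒ symmetric product L₀, ord ≤ 2.
Differentiate: ansatz ord ≤ ord L₀ ⇒ L.
L = (236 + 648·x + 576·x^2) + (25 + 277·x + 672·x^2 + 448·x^3)·Dx + (-9 - 16·x + 45·x^2 + 116·x^3 + 64·x^4)·Dx^2  (order 2).
h: a_k = 12, 12, 174, 316, 1567, 18822/5, 13179, 1229428/35, 7511493/70, …
ICs: h(0) = 12, h′(0) = 12.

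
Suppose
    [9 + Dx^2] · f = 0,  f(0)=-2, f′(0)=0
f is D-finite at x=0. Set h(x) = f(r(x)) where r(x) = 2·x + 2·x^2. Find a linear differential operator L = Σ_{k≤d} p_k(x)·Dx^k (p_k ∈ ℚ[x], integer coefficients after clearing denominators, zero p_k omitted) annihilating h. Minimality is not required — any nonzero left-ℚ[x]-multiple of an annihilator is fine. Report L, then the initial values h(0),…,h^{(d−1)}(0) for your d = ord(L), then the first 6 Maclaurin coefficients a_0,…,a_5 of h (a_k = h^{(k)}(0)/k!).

f: a_k = -2, 0, 9, 0, -27/4, 0, …
Change of var in L_f (x↦r) gives L₀.
L = (36 + 216·x + 432·x^2 + 288·x^3) - 2·Dx + (1 + 2·x)·Dx^2  (order 2).
h: a_k = -2, 0, 36, 72, -72, -432, …
ICs: h(0) = -2, h′(0) = 0.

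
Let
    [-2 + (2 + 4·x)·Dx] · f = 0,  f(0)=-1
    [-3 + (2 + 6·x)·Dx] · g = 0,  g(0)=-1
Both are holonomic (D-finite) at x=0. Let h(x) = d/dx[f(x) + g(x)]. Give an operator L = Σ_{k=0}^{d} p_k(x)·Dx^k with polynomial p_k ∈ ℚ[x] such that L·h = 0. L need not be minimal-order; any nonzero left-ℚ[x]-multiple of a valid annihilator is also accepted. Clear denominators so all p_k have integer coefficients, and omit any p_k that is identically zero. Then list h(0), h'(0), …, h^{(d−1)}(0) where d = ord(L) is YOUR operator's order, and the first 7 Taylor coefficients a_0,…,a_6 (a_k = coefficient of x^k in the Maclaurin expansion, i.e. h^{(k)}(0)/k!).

L = -9 + (-15 - 36·x)·Dx + (-2 - 10·x - 12·x^2)·Dx^2  (order 2).
h: a_k = -5/2, 13/4, -105/16, 485/32, -9625/256, 49959/512, -534765/2048, …
ICs: h(0) = -5/2, h′(0) = 13/4.

f: a_k = -1, -1, 1/2, -1/2, 5/8, -7/8, 21/16, …
g: a_k = -1, -3/2, 9/8, -27/16, 405/128, -1701/256, 15309/1024, …
h₀=f+g: left-lcm gives L₀, ord ≤ 2.
h₀' ⇒ L via d/dx closure of L₀.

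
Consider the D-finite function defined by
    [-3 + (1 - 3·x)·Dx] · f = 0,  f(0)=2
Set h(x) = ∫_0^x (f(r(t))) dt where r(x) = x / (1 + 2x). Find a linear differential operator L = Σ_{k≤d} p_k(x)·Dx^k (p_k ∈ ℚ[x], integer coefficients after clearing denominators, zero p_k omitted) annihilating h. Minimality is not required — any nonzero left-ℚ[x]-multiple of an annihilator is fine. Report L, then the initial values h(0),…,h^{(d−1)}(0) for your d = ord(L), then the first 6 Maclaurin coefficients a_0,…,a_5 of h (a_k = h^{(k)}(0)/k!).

f: a_k = 2, 6, 18, 54, 162, 486, …
f∘r: x↦r, Dx↦Dx/r' in L_f ⇒ L₀.
Integrate: L := L₀·Dx.
L = 3·Dx + (-1 - x + 2·x^2)·Dx^2  (order 2).
h: a_k = 0, 2, 3, 2, 3/2, 6/5, …
ICs: h(0) = 0, h′(0) = 2.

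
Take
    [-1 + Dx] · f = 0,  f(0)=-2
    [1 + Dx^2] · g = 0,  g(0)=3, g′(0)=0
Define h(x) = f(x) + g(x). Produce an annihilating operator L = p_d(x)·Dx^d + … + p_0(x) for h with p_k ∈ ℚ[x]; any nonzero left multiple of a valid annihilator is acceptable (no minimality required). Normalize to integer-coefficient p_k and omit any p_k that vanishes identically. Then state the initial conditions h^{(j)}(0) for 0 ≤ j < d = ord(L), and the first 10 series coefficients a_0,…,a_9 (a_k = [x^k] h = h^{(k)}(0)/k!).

f: a_k = -2, -2, -1, -1/3, -1/12, -1/60, -1/360, -1/2520, -1/20160, -1/181440, …
g: a_k = 3, 0, -3/2, 0, 1/8, 0, -1/240, 0, 1/13440, 0, …
L₀ := lclm(L_f,L_g); ord L₀ ≤ 1+2.
L = -1 + Dx - Dx^2 + Dx^3  (order 3).
h: a_k = 1, -2, -5/2, -1/3, 1/24, -1/60, -1/144, -1/2520, 1/40320, -1/181440, …
ICs: h(0) = 1, h′(0) = -2, h′′(0) = -5.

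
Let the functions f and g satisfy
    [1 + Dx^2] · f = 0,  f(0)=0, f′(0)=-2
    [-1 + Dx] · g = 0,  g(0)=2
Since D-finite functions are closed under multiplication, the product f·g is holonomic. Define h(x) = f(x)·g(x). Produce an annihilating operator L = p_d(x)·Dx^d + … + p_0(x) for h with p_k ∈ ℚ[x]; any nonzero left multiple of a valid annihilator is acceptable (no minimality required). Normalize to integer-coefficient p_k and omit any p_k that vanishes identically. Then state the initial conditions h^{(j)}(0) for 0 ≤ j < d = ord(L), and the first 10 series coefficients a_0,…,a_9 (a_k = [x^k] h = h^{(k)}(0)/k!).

f: a_k = 0, -2, 0, 1/3, 0, -1/60, 0, 1/2520, 0, -1/181440, …
g: a_k = 2, 2, 1, 1/3, 1/12, 1/60, 1/360, 1/2520, 1/20160, 1/181440, …
L₀ := L_f ⊗_s L_g (sym. prod.), ord ≤ 2.
L = 2 - 2·Dx + Dx^2  (order 2).
h: a_k = 0, -4, -4, -4/3, 0, 2/15, 2/45, 2/315, 0, -1/5670, …
ICs: h(0) = 0, h′(0) = -4.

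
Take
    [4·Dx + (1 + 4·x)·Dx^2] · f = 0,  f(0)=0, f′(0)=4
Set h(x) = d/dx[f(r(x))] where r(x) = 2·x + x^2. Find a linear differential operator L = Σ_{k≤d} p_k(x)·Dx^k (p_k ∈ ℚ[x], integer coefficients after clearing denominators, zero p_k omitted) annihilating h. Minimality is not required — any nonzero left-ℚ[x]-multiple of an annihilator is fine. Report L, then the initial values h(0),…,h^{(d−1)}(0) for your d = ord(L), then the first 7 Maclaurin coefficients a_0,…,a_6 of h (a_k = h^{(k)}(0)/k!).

L = (7 + 8·x + 4·x^2) + (1 + 9·x + 12·x^2 + 4·x^3)·Dx  (order 1).
h: a_k = 8, -56, 416, -3104, 23168, -172928, 1290752, …
ICs: h(0) = 8.

f: a_k = 0, 4, -8, 64/3, -64, 1024/5, -2048/3, …
f∘r: x↦r, Dx↦Dx/r' in L_f ⇒ L₀.
h₀' ⇒ L via d/dx closure of L₀.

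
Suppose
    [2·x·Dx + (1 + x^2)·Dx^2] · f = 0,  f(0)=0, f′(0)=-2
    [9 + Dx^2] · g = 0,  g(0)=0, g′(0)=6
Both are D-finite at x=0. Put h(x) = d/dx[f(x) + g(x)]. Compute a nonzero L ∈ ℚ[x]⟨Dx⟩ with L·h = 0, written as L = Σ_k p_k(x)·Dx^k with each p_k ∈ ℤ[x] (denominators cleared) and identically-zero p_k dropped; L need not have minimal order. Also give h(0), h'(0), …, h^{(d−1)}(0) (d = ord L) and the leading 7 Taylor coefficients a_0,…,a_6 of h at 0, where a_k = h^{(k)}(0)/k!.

L = (-54·x + 540·x^3 + 162·x^5) + (63 + 279·x^2 + 297·x^4 + 81·x^6)·Dx + (-6·x + 60·x^3 + 18·x^5)·Dx^2 + (7 + 31·x^2 + 33·x^4 + 9·x^6)·Dx^3  (order 3).
h: a_k = 4, 0, -25, 0, 73/4, 0, -163/40, …
ICs: h(0) = 4, h′(0) = 0, h′′(0) = -50.

f: a_k = 0, -2, 0, 2/3, 0, -2/5, 0, …
g: a_k = 0, 6, 0, -9, 0, 81/20, 0, …
Weyl lclm of L_f,L_g ⇒ L₀ (ord ≤ 4).
h=h₀': d/dx-closure on L₀ ⇒ L.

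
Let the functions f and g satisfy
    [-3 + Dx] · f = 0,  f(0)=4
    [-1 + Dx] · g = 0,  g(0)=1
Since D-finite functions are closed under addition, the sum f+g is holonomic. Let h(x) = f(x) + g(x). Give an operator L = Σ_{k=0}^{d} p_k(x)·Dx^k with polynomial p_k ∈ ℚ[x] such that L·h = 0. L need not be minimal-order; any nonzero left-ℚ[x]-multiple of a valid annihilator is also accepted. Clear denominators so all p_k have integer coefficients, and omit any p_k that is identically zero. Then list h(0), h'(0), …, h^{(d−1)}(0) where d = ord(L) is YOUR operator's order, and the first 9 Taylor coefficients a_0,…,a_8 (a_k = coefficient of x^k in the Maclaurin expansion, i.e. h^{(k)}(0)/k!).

L = 3 - 4·Dx + Dx^2  (order 2).
h: a_k = 5, 13, 37/2, 109/6, 325/24, 973/120, 2917/720, 8749/5040, 5249/8064, …
ICs: h(0) = 5, h′(0) = 13.

f: a_k = 4, 12, 18, 18, 27/2, 81/10, 81/20, 243/140, 729/1120, …
g: a_k = 1, 1, 1/2, 1/6, 1/24, 1/120, 1/720, 1/5040, 1/40320, …
h₀=f+g: left-lcm gives L₀, ord ≤ 2.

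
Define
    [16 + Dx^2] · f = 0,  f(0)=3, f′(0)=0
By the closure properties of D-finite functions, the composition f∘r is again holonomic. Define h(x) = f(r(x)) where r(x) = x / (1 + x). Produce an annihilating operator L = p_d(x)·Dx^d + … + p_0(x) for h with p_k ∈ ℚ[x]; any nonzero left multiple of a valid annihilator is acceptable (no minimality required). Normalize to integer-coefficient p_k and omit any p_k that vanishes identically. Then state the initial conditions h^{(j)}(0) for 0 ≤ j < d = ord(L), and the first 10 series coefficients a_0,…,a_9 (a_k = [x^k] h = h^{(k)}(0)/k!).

f: a_k = 3, 0, -24, 0, 32, 0, -256/15, 0, 512/105, 0, …
h₀=f(r): pull back L_f along r ⇒ L₀.
L = 16 + (2 + 6·x + 6·x^2 + 2·x^3)·Dx + (1 + 4·x + 6·x^2 + 4·x^3 + x^4)·Dx^2  (order 2).
h: a_k = 3, 0, -24, 48, -40, -32, 2744/15, -1968/5, 12568/21, -71744/105, …
ICs: h(0) = 3, h′(0) = 0.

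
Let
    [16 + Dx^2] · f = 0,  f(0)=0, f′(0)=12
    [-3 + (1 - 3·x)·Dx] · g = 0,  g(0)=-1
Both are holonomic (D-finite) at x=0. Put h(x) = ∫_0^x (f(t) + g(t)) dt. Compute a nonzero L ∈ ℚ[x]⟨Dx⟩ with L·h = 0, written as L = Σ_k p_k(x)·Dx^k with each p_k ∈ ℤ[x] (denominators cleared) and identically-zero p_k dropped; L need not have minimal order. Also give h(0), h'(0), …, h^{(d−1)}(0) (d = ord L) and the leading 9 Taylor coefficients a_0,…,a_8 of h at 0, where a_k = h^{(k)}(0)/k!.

L = (-1680 + 2304·x - 3456·x^2)·Dx + (272 - 1584·x + 3456·x^2 - 3456·x^3)·Dx^2 + (-105 + 144·x - 216·x^2)·Dx^3 + (17 - 99·x + 216·x^2 - 216·x^3)·Dx^4  (order 4).
h: a_k = 0, -1, 9/2, -3, -59/4, -81/5, -1087/30, -729/7, -230659/840, …
ICs: h(0) = 0, h′(0) = -1, h′′(0) = 9, h′′′(0) = -18.

f: a_k = 0, 12, 0, -32, 0, 128/5, 0, -1024/105, 0, …
g: a_k = -1, -3, -9, -27, -81, -243, -729, -2187, -6561, …
Weyl lclm of L_f,L_g ⇒ L₀ (ord ≤ 3).
Integrate: L := L₀·Dx.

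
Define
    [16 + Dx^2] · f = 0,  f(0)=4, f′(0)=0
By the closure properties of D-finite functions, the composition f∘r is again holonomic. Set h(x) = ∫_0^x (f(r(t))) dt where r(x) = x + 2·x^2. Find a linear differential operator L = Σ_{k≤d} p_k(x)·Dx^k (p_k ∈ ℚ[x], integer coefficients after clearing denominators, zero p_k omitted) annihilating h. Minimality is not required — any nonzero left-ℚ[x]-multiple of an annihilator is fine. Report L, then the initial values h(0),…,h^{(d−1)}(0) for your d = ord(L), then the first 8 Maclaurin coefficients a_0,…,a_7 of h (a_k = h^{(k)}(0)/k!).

f: a_k = 4, 0, -32, 0, 128/3, 0, -1024/45, 0, …
Change of var in L_f (x↦r) gives L₀.
Integrate: L := L₀·Dx.
L = (16 + 192·x + 768·x^2 + 1024·x^3)·Dx - 4·Dx^2 + (1 + 4·x)·Dx^3  (order 3).
h: a_k = 0, 4, 0, -32/3, -32, -256/15, 512/9, 45056/315, …
ICs: h(0) = 0, h′(0) = 4, h′′(0) = 0.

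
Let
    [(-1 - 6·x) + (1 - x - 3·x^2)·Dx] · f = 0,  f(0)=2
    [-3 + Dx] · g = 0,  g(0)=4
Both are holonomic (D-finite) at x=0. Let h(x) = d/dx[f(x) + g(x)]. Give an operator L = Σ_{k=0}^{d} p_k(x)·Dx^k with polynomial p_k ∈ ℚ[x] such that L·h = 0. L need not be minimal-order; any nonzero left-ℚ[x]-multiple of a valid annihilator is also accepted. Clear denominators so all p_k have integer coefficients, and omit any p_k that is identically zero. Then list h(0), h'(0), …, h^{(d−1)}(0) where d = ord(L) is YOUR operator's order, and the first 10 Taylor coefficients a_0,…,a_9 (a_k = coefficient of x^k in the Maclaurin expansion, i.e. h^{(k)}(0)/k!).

f: a_k = 2, 2, 8, 14, 38, 80, 194, 434, 1016, 2318, …
g: a_k = 4, 12, 18, 18, 27/2, 81/10, 81/20, 243/140, 729/1120, 243/1120, …
h₀=f+g: left-lcm gives L₀, ord ≤ 2.
Derive L from L₀ (diff closure).
L = (54 + 774·x + 864·x^2 + 2916·x^3 + 1458·x^4) + (-33 - 252·x - 477·x^2 - 864·x^3 + 405·x^4 + 486·x^5)·Dx + (5 - 2·x + 63·x^2 - 36·x^3 - 297·x^4 - 162·x^5)·Dx^2  (order 2).
h: a_k = 14, 52, 96, 206, 881/2, 11883/10, 61003/20, 1138649/140, 23367627/1120, 60099929/1120, …
ICs: h(0) = 14, h′(0) = 52.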